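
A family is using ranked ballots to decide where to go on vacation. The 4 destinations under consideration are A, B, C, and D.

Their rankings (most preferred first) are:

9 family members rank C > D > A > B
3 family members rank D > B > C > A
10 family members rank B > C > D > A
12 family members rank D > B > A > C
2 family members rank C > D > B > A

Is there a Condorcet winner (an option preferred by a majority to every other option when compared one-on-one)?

No

Head-to-head results (36 voters total):
A vs B: B wins 27–9.
A vs C: C wins 24–12.
A vs D: D wins 36–0.
B vs C: B wins 25–11.
B vs D: D wins 26–10.
C vs D: C wins 21–15.
No candidate beats all others: B beats C beats D beats B, a majority cycle.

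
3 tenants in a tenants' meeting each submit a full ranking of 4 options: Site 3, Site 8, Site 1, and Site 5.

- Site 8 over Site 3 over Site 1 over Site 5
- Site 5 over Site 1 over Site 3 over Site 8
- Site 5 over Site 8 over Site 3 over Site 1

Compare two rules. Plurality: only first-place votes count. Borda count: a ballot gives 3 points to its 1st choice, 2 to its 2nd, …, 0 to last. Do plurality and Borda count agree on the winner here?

Plurality first-place counts: Site 3 0, Site 8 1, Site 1 0, Site 5 2 → Site 5.
Borda totals: Site 3 4, Site 8 5, Site 1 3, Site 5 6 → Site 5.
The two rules agree on Site 5.

Yes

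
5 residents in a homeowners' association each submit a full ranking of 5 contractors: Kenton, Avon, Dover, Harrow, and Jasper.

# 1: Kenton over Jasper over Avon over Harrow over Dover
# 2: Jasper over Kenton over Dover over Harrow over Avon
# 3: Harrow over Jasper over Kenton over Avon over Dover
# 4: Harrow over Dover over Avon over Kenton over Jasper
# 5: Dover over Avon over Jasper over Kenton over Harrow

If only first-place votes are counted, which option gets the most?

First-place vote totals:
  Kenton: 1
  Avon: 0
  Dover: 1
  Harrow: 2
  Jasper: 1
Harrow has the most first-place votes.

Harrow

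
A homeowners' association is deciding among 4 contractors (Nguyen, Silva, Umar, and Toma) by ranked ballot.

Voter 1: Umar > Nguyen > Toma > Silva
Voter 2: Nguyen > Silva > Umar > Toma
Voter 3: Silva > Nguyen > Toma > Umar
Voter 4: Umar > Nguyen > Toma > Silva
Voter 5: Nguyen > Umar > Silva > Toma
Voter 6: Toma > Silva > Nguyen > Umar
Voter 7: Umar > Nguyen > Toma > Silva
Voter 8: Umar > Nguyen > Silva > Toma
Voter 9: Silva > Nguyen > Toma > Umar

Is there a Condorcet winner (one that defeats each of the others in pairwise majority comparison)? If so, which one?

Nguyen

Head-to-head results (9 voters total):
Nguyen vs Silva: Nguyen wins 6–3.
Nguyen vs Umar: Nguyen wins 5–4.
Nguyen vs Toma: Nguyen wins 8–1.
Silva vs Umar: Umar wins 5–4.
Silva vs Toma: Silva wins 5–4.
Umar vs Toma: Umar wins 6–3.
Nguyen beats each rival — Silva (6–3), Umar (5–4), Toma (8–1) — so Nguyen is the Condorcet winner.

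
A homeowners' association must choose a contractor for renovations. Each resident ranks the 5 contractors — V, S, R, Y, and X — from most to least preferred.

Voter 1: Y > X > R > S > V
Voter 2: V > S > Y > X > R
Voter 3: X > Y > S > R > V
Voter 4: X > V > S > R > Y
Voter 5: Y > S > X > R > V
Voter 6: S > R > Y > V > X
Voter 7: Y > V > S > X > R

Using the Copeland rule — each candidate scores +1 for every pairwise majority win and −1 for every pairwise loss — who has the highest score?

Y

Pairwise results:
  V vs S: S wins 4–3.
  V vs R: R wins 4–3.
  V vs Y: Y wins 5–2.
  V vs X: X wins 4–3.
  S vs R: S wins 6–1.
  S vs Y: Y wins 4–3.
  S vs X: S wins 4–3.
  R vs Y: Y wins 5–2.
  R vs X: X wins 6–1.
  Y vs X: Y wins 5–2.
Copeland scores (wins − losses):
  V: 0 − 4 = -4
  S: 3 − 1 = 2
  R: 1 − 3 = -2
  Y: 4 − 0 = 4
  X: 2 − 2 = 0
Y has the best Copeland score.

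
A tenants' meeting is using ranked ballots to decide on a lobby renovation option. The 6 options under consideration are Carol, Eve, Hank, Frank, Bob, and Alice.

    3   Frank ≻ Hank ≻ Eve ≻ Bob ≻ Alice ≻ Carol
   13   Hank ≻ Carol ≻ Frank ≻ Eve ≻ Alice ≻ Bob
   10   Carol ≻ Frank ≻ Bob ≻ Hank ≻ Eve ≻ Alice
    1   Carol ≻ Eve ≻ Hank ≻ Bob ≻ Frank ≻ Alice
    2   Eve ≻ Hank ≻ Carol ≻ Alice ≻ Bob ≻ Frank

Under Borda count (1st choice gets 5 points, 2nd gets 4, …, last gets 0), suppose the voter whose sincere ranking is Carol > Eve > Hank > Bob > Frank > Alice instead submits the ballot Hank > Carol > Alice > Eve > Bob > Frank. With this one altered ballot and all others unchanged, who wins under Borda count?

Carol

Borda totals with the altered ballot: Carol 112, Eve 57, Hank 110, Frank 94, Bob 39, Alice 23.
The winner is unchanged: still Carol.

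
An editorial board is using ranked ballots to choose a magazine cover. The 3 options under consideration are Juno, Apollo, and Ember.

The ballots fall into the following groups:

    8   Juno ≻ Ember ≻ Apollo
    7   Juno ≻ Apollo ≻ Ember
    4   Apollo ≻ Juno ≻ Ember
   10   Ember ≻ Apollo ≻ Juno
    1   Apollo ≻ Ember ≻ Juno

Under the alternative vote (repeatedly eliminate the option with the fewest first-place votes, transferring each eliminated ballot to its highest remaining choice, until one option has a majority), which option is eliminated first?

Round 1: Juno 15, Ember 10, Apollo 5. Apollo has the fewest and is eliminated.
Round 2: Juno 19, Ember 11. Juno has a majority.

Apollo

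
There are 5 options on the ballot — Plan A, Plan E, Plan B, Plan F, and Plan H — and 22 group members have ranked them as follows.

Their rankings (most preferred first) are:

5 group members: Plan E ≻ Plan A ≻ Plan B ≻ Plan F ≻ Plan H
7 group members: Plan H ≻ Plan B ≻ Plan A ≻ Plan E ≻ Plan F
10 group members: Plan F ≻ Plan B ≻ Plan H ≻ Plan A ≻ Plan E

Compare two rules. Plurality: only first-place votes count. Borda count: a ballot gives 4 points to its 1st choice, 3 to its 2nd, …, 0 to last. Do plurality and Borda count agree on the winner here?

Plurality first-place counts: Plan A 0, Plan E 5, Plan B 0, Plan F 10, Plan H 7 → Plan F.
Borda totals: Plan A 39, Plan E 27, Plan B 61, Plan F 45, Plan H 48 → Plan B.
The two rules disagree: plurality picks Plan F, Borda picks Plan B.

No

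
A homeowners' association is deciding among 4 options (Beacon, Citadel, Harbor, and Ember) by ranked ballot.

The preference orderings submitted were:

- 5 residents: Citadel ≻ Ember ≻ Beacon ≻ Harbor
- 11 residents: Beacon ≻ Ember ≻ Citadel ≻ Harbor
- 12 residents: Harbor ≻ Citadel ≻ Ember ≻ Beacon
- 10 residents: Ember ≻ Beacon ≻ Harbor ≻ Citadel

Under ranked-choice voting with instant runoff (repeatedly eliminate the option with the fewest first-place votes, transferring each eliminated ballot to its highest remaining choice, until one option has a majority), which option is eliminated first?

Round 1: Harbor 12, Beacon 11, Ember 10, Citadel 5. Citadel has the fewest and is eliminated.
Round 2: Ember 15, Harbor 12, Beacon 11. Beacon has the fewest and is eliminated.
Round 3: Ember 26, Harbor 12. Ember has a majority.

Citadel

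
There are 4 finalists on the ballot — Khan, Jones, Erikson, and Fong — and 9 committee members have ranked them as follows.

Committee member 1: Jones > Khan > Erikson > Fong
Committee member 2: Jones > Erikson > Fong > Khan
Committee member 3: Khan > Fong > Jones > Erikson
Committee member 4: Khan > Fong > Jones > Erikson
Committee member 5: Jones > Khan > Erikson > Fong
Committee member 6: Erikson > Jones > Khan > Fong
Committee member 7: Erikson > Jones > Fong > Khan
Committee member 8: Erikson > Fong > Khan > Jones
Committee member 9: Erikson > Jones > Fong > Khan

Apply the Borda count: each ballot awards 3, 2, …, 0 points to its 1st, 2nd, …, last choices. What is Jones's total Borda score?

17

Borda scores:
  Khan: 2 + 0 + 3 + 3 + 2 + 1 + 0 + 1 + 0 = 12
  Jones: 3 + 3 + 1 + 1 + 3 + 2 + 2 + 0 + 2 = 17
  Erikson: 1 + 2 + 0 + 0 + 1 + 3 + 3 + 3 + 3 = 16
  Fong: 0 + 1 + 2 + 2 + 0 + 0 + 1 + 2 + 1 = 9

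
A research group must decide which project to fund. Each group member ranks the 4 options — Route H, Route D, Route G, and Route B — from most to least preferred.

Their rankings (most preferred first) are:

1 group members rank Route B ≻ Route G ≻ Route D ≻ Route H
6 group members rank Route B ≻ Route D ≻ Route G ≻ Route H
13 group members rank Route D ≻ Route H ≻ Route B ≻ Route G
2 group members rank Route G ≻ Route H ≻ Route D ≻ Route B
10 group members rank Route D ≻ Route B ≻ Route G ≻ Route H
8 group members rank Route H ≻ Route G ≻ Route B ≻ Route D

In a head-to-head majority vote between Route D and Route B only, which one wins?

Route D

Ballots ranking Route D above Route B: 13+2+10 = 25.
Ballots ranking Route B above Route D: 1+6+8 = 15.
Route D wins the head-to-head, 25–15.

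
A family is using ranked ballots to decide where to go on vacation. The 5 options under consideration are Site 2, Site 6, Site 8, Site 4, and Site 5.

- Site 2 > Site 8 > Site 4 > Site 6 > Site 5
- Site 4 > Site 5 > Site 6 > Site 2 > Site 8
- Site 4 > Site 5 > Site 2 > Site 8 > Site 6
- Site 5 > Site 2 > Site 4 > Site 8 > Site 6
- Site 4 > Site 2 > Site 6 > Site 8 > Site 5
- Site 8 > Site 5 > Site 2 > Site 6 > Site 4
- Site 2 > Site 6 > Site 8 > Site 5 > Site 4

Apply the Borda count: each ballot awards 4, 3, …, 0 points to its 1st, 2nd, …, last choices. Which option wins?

Site 2

Borda scores:
  Site 2: 4 + 1 + 2 + 3 + 3 + 2 + 4 = 19
  Site 6: 1 + 2 + 0 + 0 + 2 + 1 + 3 = 9
  Site 8: 3 + 0 + 1 + 1 + 1 + 4 + 2 = 12
  Site 4: 2 + 4 + 4 + 2 + 4 + 0 + 0 = 16
  Site 5: 0 + 3 + 3 + 4 + 0 + 3 + 1 = 14
Site 2 has the highest total.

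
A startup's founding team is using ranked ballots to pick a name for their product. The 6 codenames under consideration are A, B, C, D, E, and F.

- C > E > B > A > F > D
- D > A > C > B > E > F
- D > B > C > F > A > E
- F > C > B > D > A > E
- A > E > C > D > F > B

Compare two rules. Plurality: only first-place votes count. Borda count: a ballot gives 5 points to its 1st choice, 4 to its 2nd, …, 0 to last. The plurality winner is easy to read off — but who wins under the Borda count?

Plurality first-place counts: A 1, B 0, C 1, D 2, E 0, F 1 → D.
Borda totals: A 13, B 12, C 18, D 14, E 9, F 9 → C.

C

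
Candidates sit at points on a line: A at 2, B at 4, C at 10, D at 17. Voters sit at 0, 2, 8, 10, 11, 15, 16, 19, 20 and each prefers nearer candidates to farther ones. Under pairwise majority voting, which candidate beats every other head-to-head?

C

With single-peaked preferences on a line, the Condorcet winner is the candidate closest to the median voter.
The median voter (position 11) is closest to C at 10.
Check: C vs D — voters closer to C: 5 of 9.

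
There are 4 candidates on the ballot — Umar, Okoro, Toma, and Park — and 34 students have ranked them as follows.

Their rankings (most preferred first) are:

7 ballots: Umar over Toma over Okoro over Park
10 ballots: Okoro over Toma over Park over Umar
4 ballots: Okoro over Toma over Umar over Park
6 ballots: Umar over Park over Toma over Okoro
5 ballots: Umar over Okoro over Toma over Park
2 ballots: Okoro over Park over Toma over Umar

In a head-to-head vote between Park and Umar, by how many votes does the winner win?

10

Ballots ranking Park above Umar: 10+2 = 12.
Ballots ranking Umar above Park: 7+4+6+5 = 22.
Umar wins 22–12, a margin of 10.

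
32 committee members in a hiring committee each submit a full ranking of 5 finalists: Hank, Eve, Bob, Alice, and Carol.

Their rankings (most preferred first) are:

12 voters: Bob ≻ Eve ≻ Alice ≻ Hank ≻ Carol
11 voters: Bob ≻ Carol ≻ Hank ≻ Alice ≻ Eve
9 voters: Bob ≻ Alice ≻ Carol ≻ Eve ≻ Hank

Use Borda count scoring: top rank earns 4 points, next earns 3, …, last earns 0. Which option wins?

Borda scores:
  Hank: 12·1 + 11·2 + 9·0 = 34
  Eve: 12·3 + 11·0 + 9·1 = 45
  Bob: 12·4 + 11·4 + 9·4 = 128
  Alice: 12·2 + 11·1 + 9·3 = 62
  Carol: 12·0 + 11·3 + 9·2 = 51
Bob has the highest total.

Bob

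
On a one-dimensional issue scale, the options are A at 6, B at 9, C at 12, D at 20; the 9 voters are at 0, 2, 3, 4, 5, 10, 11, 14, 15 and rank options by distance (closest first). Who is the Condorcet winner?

With single-peaked preferences on a line, the Condorcet winner is the candidate closest to the median voter.
The median voter (position 5) is closest to A at 6.
Check: A vs B — voters closer to A: 5 of 9.

A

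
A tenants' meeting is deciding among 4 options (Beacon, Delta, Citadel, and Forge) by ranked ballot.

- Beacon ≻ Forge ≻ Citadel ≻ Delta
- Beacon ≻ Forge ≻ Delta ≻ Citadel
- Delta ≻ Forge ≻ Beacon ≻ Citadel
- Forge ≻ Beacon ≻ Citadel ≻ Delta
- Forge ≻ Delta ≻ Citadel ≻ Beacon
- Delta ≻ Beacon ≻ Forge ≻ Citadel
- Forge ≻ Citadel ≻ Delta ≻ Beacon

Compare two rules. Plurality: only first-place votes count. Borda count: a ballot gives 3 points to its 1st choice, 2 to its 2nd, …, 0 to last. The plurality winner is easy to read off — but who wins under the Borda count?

Forge

Plurality first-place counts: Beacon 2, Delta 2, Citadel 0, Forge 3 → Forge.
Borda totals: Beacon 11, Delta 10, Citadel 5, Forge 16 → Forge.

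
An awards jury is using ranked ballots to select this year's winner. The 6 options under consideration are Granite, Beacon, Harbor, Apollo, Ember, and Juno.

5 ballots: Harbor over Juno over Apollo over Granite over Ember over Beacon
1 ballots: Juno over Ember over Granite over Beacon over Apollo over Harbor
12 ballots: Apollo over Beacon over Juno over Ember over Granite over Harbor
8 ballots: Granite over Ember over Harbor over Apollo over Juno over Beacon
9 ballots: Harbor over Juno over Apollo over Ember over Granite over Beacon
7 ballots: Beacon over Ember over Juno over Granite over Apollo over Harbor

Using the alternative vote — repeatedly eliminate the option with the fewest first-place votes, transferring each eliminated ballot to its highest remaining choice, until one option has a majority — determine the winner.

Granite

Round 1: Harbor 14, Apollo 12, Granite 8, Beacon 7, Juno 1, Ember 0. Ember has the fewest and is eliminated.
Round 2: Harbor 14, Apollo 12, Granite 8, Beacon 7, Juno 1. Juno has the fewest and is eliminated.
Round 3: Harbor 14, Apollo 12, Granite 9, Beacon 7. Beacon has the fewest and is eliminated.
Round 4: Granite 16, Harbor 14, Apollo 12. Apollo has the fewest and is eliminated.
Round 5: Granite 28, Harbor 14. Granite has a majority.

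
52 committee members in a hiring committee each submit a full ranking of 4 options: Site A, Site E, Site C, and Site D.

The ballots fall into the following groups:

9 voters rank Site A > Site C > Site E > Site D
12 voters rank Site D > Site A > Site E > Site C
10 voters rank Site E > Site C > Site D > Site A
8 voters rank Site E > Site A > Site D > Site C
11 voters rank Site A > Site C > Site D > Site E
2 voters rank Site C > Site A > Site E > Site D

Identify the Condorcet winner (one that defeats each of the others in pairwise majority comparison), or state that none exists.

Site A

Head-to-head results (52 voters total):
Site A vs Site E: Site A wins 34–18.
Site A vs Site C: Site A wins 40–12.
Site A vs Site D: Site A wins 30–22.
Site E vs Site C: Site E wins 30–22.
Site E vs Site D: Site E wins 29–23.
Site C vs Site D: Site C wins 32–20.
Site A beats each rival — Site E (34–18), Site C (40–12), Site D (30–22) — so Site A is the Condorcet winner.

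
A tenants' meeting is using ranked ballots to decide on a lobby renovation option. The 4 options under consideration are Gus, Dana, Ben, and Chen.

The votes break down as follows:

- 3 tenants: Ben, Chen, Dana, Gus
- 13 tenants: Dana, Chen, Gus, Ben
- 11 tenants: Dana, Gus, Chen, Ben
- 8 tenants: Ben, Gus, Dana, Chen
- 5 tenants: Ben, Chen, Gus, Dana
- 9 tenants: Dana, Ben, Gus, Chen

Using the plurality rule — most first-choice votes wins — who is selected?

Dana

First-place vote totals:
  Gus: 0
  Dana: 33
  Ben: 16
  Chen: 0
Dana has the most first-place votes.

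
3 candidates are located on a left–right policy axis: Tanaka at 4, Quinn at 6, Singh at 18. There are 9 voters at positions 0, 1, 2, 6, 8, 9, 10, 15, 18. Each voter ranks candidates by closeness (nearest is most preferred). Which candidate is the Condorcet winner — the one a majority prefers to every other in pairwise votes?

Quinn

With single-peaked preferences on a line, the Condorcet winner is the candidate closest to the median voter.
The median voter (position 8) is closest to Quinn at 6.
Check: Quinn vs Singh — voters closer to Quinn: 7 of 9.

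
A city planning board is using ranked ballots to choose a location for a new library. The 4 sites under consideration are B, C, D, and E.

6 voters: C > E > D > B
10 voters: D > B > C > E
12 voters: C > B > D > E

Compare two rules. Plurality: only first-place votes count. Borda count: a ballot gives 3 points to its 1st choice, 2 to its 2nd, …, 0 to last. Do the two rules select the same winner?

Yes

Plurality first-place counts: B 0, C 18, D 10, E 0 → C.
Borda totals: B 44, C 64, D 48, E 12 → C.
The two rules agree on C.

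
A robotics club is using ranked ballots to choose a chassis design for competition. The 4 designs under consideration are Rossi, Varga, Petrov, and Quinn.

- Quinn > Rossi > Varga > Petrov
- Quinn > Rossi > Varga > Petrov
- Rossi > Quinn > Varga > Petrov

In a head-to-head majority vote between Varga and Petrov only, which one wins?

Ballots ranking Varga above Petrov: 3.
Ballots ranking Petrov above Varga: 0.
Varga wins the head-to-head, 3–0.

Varga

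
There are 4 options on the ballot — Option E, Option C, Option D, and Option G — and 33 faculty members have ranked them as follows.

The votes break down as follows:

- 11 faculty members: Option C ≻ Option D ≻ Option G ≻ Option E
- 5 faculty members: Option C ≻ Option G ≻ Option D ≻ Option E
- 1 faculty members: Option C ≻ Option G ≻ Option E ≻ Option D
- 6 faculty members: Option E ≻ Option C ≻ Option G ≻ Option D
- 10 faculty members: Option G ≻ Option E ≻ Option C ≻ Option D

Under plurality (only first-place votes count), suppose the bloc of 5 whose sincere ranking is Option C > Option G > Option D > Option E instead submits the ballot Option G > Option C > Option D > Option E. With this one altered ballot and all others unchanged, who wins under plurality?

First-place totals with the altered ballot: Option E 6, Option C 12, Option D 0, Option G 15.
The switch changes the winner from Option C to Option G.

Option G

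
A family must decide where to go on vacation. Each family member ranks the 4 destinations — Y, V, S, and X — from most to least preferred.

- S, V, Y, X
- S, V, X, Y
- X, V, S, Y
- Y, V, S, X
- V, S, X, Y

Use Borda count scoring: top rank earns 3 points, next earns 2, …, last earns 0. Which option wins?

V

Borda scores:
  Y: 1 + 0 + 0 + 3 + 0 = 4
  V: 2 + 2 + 2 + 2 + 3 = 11
  S: 3 + 3 + 1 + 1 + 2 = 10
  X: 0 + 1 + 3 + 0 + 1 = 5
V has the highest total.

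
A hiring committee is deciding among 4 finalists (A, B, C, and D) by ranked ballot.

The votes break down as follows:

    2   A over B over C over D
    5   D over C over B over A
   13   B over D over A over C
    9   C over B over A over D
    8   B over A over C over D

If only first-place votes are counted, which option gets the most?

First-place vote totals:
  A: 2
  B: 21
  C: 9
  D: 5
B has the most first-place votes.

B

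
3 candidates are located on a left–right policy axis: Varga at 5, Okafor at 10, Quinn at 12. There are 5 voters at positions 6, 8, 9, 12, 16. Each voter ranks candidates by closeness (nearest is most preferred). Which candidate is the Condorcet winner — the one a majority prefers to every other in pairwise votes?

With single-peaked preferences on a line, the Condorcet winner is the candidate closest to the median voter.
The median voter (position 9) is closest to Okafor at 10.
Check: Okafor vs Varga — voters closer to Okafor: 4 of 5.

Okafor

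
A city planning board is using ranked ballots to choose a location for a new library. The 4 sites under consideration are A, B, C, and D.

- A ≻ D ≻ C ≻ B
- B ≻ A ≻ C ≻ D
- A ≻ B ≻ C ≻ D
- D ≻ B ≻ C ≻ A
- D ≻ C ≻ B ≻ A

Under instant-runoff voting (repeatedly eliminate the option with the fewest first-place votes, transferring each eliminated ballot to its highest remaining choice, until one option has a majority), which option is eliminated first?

Round 1: A 2, D 2, B 1, C 0. C has the fewest and is eliminated.
Round 2: A 2, D 2, B 1. B has the fewest and is eliminated.
Round 3: A 3, D 2. A has a majority.

C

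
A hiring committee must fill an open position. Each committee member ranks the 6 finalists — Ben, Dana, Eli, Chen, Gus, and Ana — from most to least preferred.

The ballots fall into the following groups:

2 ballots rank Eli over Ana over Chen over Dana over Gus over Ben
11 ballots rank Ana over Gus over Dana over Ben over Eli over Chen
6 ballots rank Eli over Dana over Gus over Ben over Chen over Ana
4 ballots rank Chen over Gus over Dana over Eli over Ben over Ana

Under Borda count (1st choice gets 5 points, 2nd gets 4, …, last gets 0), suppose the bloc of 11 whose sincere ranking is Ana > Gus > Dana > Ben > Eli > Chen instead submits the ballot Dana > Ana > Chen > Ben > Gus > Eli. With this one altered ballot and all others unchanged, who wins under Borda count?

Borda totals with the altered ballot: Ben 38, Dana 95, Eli 48, Chen 65, Gus 47, Ana 52.
The switch changes the winner from Gus to Dana.

Dana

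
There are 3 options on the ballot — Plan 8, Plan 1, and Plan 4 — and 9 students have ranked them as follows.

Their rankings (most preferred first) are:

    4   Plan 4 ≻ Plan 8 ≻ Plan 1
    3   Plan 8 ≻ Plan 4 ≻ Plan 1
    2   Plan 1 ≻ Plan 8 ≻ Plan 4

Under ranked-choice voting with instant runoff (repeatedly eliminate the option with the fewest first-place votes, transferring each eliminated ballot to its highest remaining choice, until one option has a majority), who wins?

Round 1: Plan 4 4, Plan 8 3, Plan 1 2. Plan 1 has the fewest and is eliminated.
Round 2: Plan 8 5, Plan 4 4. Plan 8 has a majority.

Plan 8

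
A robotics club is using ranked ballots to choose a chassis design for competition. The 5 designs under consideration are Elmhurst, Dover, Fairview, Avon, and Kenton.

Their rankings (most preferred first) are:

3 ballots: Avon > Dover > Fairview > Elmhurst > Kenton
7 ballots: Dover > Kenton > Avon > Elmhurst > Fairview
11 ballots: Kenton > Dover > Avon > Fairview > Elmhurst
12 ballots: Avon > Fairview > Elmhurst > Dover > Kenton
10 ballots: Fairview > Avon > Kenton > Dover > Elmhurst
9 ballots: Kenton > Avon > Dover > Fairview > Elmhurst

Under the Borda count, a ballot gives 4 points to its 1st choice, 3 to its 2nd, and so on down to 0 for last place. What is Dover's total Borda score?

110

Borda scores:
  Elmhurst: 3·1 + 7·1 + 11·0 + 12·2 + 10·0 + 9·0 = 34
  Dover: 3·3 + 7·4 + 11·3 + 12·1 + 10·1 + 9·2 = 110
  Fairview: 3·2 + 7·0 + 11·1 + 12·3 + 10·4 + 9·1 = 102
  Avon: 3·4 + 7·2 + 11·2 + 12·4 + 10·3 + 9·3 = 153
  Kenton: 3·0 + 7·3 + 11·4 + 12·0 + 10·2 + 9·4 = 121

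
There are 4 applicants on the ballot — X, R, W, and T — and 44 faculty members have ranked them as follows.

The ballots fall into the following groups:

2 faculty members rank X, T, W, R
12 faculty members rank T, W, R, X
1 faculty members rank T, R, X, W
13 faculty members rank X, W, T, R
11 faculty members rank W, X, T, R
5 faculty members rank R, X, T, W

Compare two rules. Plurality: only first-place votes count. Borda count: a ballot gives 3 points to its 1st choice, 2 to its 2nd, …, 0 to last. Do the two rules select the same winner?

No

Plurality first-place counts: X 15, R 5, W 11, T 13 → X.
Borda totals: X 78, R 29, W 85, T 72 → W.
The two rules disagree: plurality picks X, Borda picks W.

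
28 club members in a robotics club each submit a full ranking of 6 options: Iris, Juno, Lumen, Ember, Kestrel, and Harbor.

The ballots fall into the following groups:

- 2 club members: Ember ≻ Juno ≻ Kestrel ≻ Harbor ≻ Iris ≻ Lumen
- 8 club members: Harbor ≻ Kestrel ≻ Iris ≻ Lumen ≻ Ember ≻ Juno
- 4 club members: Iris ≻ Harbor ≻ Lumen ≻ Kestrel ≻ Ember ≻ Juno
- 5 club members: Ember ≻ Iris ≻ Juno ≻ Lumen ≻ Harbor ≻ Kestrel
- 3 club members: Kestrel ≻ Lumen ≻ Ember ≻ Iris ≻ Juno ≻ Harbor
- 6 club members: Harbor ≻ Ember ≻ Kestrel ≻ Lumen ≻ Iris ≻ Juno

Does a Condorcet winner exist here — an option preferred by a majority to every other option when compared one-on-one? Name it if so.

Head-to-head results (28 voters total):
Iris vs Juno: Iris wins 26–2.
Iris vs Lumen: Iris wins 19–9.
Iris vs Ember: Ember wins 16–12.
Iris vs Kestrel: Kestrel wins 19–9.
Iris vs Harbor: Harbor wins 16–12.
Juno vs Lumen: Lumen wins 21–7.
Juno vs Ember: Ember wins 28–0.
Juno vs Kestrel: Kestrel wins 21–7.
Juno vs Harbor: Harbor wins 18–10.
Lumen vs Ember: Lumen wins 15–13.
Lumen vs Kestrel: Kestrel wins 19–9.
Lumen vs Harbor: Harbor wins 20–8.
Ember vs Kestrel: Kestrel wins 15–13.
Ember vs Harbor: Harbor wins 18–10.
Kestrel vs Harbor: Harbor wins 23–5.
Harbor beats each rival — Iris (16–12), Juno (18–10), Lumen (20–8), Ember (18–10), Kestrel (23–5) — so Harbor is the Condorcet winner.

Harbor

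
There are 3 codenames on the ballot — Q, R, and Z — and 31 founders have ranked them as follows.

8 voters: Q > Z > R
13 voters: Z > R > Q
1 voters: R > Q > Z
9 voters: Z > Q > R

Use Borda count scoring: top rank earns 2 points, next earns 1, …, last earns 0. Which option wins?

Borda scores:
  Q: 8·2 + 13·0 + 1 + 9·1 = 26
  R: 8·0 + 13·1 + 2 + 9·0 = 15
  Z: 8·1 + 13·2 + 0 + 9·2 = 52
Z has the highest total.

Z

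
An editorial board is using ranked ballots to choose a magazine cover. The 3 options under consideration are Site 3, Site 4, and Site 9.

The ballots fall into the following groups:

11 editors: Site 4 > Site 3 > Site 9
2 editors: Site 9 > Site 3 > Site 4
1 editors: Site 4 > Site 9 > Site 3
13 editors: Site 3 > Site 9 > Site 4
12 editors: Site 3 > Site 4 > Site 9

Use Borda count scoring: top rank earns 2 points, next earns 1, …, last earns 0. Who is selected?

Site 3

Borda scores:
  Site 3: 11·1 + 2·1 + 0 + 13·2 + 12·2 = 63
  Site 4: 11·2 + 2·0 + 2 + 13·0 + 12·1 = 36
  Site 9: 11·0 + 2·2 + 1 + 13·1 + 12·0 = 18
Site 3 has the highest total.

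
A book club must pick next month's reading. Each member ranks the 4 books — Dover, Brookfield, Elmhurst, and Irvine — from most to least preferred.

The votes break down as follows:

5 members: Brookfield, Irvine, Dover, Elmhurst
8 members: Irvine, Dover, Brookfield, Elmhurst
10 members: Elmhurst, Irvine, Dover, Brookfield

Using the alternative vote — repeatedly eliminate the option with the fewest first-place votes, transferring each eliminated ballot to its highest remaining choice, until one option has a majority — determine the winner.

Irvine

Round 1: Elmhurst 10, Irvine 8, Brookfield 5, Dover 0. Dover has the fewest and is eliminated.
Round 2: Elmhurst 10, Irvine 8, Brookfield 5. Brookfield has the fewest and is eliminated.
Round 3: Irvine 13, Elmhurst 10. Irvine has a majority.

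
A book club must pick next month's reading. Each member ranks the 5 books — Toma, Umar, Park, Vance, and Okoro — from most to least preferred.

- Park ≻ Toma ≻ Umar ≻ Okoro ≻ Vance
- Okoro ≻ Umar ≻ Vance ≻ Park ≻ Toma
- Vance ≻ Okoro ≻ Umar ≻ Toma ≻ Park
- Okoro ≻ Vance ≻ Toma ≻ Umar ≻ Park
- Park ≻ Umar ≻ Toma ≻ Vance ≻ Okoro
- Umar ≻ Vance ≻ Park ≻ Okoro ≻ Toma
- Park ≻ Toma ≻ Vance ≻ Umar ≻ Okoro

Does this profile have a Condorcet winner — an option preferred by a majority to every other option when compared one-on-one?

Yes

Head-to-head results (7 voters total):
Toma vs Umar: Umar wins 4–3.
Toma vs Park: Park wins 5–2.
Toma vs Vance: Vance wins 4–3.
Toma vs Okoro: Okoro wins 4–3.
Umar vs Park: Umar wins 4–3.
Umar vs Vance: Umar wins 4–3.
Umar vs Okoro: Umar wins 4–3.
Park vs Vance: Vance wins 4–3.
Park vs Okoro: Park wins 4–3.
Vance vs Okoro: Vance wins 4–3.
Umar beats each rival — Toma (4–3), Park (4–3), Vance (4–3), Okoro (4–3) — so Umar is the Condorcet winner.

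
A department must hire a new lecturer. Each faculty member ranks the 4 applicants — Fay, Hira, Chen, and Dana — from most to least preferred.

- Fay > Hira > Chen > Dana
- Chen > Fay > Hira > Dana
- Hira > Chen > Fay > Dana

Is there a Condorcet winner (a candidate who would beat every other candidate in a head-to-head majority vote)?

No

Head-to-head results (3 voters total):
Fay vs Hira: Fay wins 2–1.
Fay vs Chen: Chen wins 2–1.
Fay vs Dana: Fay wins 3–0.
Hira vs Chen: Hira wins 2–1.
Hira vs Dana: Hira wins 3–0.
Chen vs Dana: Chen wins 3–0.
No candidate beats all others: Fay beats Hira beats Chen beats Fay, a majority cycle.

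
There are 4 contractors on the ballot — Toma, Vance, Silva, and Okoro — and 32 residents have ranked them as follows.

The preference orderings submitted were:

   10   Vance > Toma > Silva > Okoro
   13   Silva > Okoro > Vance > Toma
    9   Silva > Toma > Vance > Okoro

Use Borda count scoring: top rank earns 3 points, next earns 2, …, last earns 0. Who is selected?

Silva

Borda scores:
  Toma: 10·2 + 13·0 + 9·2 = 38
  Vance: 10·3 + 13·1 + 9·1 = 52
  Silva: 10·1 + 13·3 + 9·3 = 76
  Okoro: 10·0 + 13·2 + 9·0 = 26
Silva has the highest total.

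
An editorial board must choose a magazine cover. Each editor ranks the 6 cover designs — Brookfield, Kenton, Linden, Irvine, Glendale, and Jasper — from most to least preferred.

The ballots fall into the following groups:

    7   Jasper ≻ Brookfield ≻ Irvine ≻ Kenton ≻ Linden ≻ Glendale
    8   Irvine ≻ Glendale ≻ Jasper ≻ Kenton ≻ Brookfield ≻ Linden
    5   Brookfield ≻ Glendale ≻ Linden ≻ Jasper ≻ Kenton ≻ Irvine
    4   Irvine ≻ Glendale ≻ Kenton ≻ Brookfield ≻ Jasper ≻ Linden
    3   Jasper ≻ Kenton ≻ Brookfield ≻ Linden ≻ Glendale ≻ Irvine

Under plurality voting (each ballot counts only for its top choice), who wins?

Irvine

First-place vote totals:
  Brookfield: 5
  Kenton: 0
  Linden: 0
  Irvine: 12
  Glendale: 0
  Jasper: 10
Irvine has the most first-place votes.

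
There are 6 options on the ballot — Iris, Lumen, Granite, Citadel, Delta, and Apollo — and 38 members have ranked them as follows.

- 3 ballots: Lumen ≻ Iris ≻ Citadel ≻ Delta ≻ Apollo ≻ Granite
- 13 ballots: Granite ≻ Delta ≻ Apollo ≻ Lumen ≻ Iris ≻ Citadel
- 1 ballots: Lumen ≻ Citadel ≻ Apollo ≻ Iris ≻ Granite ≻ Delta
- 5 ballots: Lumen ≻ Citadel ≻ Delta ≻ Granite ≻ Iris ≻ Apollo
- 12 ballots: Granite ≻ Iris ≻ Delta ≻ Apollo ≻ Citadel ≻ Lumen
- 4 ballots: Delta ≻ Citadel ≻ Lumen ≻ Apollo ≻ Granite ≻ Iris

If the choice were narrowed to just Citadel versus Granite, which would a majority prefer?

Ballots ranking Citadel above Granite: 3+1+5+4 = 13.
Ballots ranking Granite above Citadel: 13+12 = 25.
Granite wins the head-to-head, 25–13.

Granite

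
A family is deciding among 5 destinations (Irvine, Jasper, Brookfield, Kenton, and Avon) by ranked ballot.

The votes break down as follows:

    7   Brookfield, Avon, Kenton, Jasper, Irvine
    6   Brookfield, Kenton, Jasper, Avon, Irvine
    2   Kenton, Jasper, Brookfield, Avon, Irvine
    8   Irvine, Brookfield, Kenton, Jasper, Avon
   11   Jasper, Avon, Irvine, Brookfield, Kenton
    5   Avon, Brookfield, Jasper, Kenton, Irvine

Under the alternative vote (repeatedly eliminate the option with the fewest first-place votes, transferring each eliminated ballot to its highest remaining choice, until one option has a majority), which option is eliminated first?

Round 1: Brookfield 13, Jasper 11, Irvine 8, Avon 5, Kenton 2. Kenton has the fewest and is eliminated.
Round 2: Jasper 13, Brookfield 13, Irvine 8, Avon 5. Avon has the fewest and is eliminated.
Round 3: Brookfield 18, Jasper 13, Irvine 8. Irvine has the fewest and is eliminated.
Round 4: Brookfield 26, Jasper 13. Brookfield has a majority.

Kenton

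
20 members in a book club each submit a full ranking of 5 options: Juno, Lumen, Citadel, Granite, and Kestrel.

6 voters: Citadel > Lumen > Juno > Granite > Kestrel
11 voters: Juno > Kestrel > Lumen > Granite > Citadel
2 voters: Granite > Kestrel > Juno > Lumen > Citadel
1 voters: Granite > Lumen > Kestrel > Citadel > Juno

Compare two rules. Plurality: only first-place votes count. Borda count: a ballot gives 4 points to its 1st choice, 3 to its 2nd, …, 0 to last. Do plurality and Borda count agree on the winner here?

Yes

Plurality first-place counts: Juno 11, Lumen 0, Citadel 6, Granite 3, Kestrel 0 → Juno.
Borda totals: Juno 60, Lumen 45, Citadel 25, Granite 29, Kestrel 41 → Juno.
The two rules agree on Juno.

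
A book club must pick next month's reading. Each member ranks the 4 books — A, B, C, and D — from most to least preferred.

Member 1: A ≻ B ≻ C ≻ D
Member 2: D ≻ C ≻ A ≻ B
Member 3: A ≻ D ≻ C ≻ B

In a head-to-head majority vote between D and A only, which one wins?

A

Ballots ranking D above A: 1.
Ballots ranking A above D: 2.
A wins the head-to-head, 2–1.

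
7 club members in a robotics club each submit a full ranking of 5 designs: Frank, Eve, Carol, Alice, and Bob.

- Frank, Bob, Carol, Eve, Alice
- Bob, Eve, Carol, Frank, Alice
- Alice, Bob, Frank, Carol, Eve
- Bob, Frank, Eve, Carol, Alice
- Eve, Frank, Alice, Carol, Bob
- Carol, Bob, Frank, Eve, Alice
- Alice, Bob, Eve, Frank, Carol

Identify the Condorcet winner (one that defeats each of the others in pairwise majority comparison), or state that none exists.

Head-to-head results (7 voters total):
Frank vs Eve: Frank wins 4–3.
Frank vs Carol: Frank wins 5–2.
Frank vs Alice: Frank wins 5–2.
Frank vs Bob: Bob wins 5–2.
Eve vs Carol: Eve wins 4–3.
Eve vs Alice: Eve wins 5–2.
Eve vs Bob: Bob wins 6–1.
Carol vs Alice: Carol wins 4–3.
Carol vs Bob: Bob wins 5–2.
Alice vs Bob: Bob wins 4–3.
Bob beats each rival — Frank (5–2), Eve (6–1), Carol (5–2), Alice (4–3) — so Bob is the Condorcet winner.

Bob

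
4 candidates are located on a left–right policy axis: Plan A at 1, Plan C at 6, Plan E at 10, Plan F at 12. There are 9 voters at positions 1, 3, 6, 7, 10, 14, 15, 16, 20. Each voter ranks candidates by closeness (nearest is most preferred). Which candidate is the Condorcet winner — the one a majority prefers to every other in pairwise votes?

With single-peaked preferences on a line, the Condorcet winner is the candidate closest to the median voter.
The median voter (position 10) is closest to Plan E at 10.
Check: Plan E vs Plan F — voters closer to Plan E: 5 of 9.

Plan E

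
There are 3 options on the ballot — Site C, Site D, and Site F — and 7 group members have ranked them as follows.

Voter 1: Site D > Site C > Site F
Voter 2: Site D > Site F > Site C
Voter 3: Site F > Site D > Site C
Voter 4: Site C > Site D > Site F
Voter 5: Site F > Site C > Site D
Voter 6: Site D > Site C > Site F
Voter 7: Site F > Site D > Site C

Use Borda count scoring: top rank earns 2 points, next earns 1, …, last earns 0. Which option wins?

Borda scores:
  Site C: 1 + 0 + 0 + 2 + 1 + 1 + 0 = 5
  Site D: 2 + 2 + 1 + 1 + 0 + 2 + 1 = 9
  Site F: 0 + 1 + 2 + 0 + 2 + 0 + 2 = 7
Site D has the highest total.

Site D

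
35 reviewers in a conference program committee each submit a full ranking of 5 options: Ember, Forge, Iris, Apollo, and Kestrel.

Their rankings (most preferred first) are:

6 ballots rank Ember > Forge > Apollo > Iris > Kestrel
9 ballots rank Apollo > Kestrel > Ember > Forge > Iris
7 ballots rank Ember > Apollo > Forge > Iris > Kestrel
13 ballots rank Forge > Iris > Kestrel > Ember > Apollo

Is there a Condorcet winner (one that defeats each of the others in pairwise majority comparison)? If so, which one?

None — there is no Condorcet winner

Head-to-head results (35 voters total):
Ember vs Forge: Ember wins 22–13.
Ember vs Iris: Ember wins 22–13.
Ember vs Apollo: Ember wins 26–9.
Ember vs Kestrel: Kestrel wins 22–13.
Forge vs Iris: Forge wins 35–0.
Forge vs Apollo: Forge wins 19–16.
Forge vs Kestrel: Forge wins 26–9.
Iris vs Apollo: Apollo wins 22–13.
Iris vs Kestrel: Iris wins 26–9.
Apollo vs Kestrel: Apollo wins 22–13.
No candidate beats all others: Ember beats Forge beats Kestrel beats Ember, a majority cycle.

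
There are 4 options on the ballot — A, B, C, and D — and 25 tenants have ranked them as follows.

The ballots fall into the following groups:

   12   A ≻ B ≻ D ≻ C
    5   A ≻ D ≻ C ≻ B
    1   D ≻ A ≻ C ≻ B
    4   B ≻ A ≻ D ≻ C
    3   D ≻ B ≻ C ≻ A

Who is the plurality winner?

First-place vote totals:
  A: 17
  B: 4
  C: 0
  D: 4
A has the most first-place votes.

A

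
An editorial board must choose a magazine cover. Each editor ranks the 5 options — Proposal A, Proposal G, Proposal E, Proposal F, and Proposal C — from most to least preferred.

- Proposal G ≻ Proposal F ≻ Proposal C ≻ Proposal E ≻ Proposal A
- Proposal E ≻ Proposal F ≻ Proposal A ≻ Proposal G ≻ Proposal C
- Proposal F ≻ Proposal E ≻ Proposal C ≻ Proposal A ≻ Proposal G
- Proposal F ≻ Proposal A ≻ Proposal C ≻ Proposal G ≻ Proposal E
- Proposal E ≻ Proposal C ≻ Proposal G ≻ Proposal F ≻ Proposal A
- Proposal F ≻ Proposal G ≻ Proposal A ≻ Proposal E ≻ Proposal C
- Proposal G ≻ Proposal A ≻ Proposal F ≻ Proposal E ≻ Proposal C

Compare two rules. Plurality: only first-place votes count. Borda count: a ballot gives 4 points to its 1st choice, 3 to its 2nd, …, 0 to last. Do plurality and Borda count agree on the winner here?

Yes

Plurality first-place counts: Proposal A 0, Proposal G 2, Proposal E 2, Proposal F 3, Proposal C 0 → Proposal F.
Borda totals: Proposal A 11, Proposal G 15, Proposal E 14, Proposal F 21, Proposal C 9 → Proposal F.
The two rules agree on Proposal F.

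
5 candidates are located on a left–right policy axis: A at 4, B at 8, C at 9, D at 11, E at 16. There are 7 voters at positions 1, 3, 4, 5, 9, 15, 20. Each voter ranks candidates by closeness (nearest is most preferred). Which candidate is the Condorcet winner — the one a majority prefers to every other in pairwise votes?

A

With single-peaked preferences on a line, the Condorcet winner is the candidate closest to the median voter.
The median voter (position 5) is closest to A at 4.
Check: A vs B — voters closer to A: 4 of 7.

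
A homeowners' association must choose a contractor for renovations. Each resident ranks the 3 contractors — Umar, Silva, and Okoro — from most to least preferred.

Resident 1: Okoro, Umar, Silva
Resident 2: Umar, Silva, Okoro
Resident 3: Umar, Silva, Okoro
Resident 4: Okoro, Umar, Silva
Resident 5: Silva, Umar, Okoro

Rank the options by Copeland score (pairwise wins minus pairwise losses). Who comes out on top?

Pairwise results:
  Umar vs Silva: Umar wins 4–1.
  Umar vs Okoro: Umar wins 3–2.
  Silva vs Okoro: Silva wins 3–2.
Copeland scores (wins − losses):
  Umar: 2 − 0 = 2
  Silva: 1 − 1 = 0
  Okoro: 0 − 2 = -2
Umar has the best Copeland score.

Umar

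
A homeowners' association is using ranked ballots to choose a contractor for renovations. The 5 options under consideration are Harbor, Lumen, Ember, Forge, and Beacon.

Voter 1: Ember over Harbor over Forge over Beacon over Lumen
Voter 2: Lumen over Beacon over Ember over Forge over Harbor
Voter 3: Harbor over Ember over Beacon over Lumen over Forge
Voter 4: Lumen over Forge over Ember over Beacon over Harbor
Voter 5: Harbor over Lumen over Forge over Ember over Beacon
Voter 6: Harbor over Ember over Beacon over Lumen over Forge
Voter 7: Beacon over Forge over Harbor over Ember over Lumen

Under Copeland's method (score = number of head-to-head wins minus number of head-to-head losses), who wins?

Pairwise results:
  Harbor vs Lumen: Harbor wins 5–2.
  Harbor vs Ember: Harbor wins 4–3.
  Harbor vs Forge: Harbor wins 4–3.
  Harbor vs Beacon: Harbor wins 4–3.
  Lumen vs Ember: Ember wins 4–3.
  Lumen vs Forge: Lumen wins 5–2.
  Lumen vs Beacon: Beacon wins 4–3.
  Ember vs Forge: Ember wins 4–3.
  Ember vs Beacon: Ember wins 5–2.
  Forge vs Beacon: Beacon wins 4–3.
Copeland scores (wins − losses):
  Harbor: 4 − 0 = 4
  Lumen: 1 − 3 = -2
  Ember: 3 − 1 = 2
  Forge: 0 − 4 = -4
  Beacon: 2 − 2 = 0
Harbor has the best Copeland score.

Harbor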